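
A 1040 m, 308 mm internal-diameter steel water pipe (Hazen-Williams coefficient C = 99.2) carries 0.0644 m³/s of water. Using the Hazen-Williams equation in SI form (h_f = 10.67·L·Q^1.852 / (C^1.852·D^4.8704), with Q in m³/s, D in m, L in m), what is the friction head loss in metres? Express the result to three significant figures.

h_f = 10.67·1040·0.0644^1.852 / (99.2^1.852·0.308^4.8704) = 4.292 m

h_f ≈ 4.29 m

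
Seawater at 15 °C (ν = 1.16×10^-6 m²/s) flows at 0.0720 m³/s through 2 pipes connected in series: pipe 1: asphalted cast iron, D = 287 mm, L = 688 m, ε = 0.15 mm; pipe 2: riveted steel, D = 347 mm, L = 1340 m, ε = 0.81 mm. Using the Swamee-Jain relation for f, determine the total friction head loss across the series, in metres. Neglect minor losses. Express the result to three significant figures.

Pipe 1: V = 1.113 m/s, Re = 2.75×10^5, ε/D = 5.23×10^-4, f = 0.01857, h_1 = f(L/D)V²/2g = 2.810 m
Pipe 2: V = 0.7613 m/s, Re = 2.28×10^5, ε/D = 0.00233, f = 0.02529, h_2 = f(L/D)V²/2g = 2.885 m
Series → Q common, losses add: H = Σh = 5.695 m

H ≈ 5.70 m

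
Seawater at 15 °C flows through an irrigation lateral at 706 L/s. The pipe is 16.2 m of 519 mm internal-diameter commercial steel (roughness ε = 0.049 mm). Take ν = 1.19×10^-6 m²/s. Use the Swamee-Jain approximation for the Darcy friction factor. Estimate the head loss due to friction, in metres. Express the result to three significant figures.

V = 4Q/(πD²) = 4·0.706/(π·0.519²) = 3.337 m/s
Re = VD/ν = 3.337·0.519/1.19×10^-6 = 1.46×10^6 → turbulent
ε/D = 0.049/519 = 9.44×10^-5
Swamee-Jain: f = 0.01304
h_f = f(L/D)V²/(2g) = 0.01304·(16.2/0.519)·3.337²/(2·9.81) = 0.2310 m

h_f ≈ 0.231 m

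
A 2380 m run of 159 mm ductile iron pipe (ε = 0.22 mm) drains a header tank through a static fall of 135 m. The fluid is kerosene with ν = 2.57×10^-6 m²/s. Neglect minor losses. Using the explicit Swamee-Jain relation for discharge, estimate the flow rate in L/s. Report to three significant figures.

Swamee-Jain (Type II): Q = -0.965·√(gD⁵h_f/L)·ln[ε/(3.7D) + √(3.17ν²L/(gD³h_f))]
√(gD⁵h_f/L) = √(9.81·0.159⁵·135/2380) = 0.007520
ε/(3.7D) = 3.74×10^-4; √(3.17ν²L/(gD³h_f)) = 9.68×10^-5
Q = -0.965·0.007520·ln(4.707×10^-4) = 0.05559 m³/s
Check: V = 2.80 m/s, Re = 1.73×10^5, f = 0.02276, h_f = 136 m ≈ 135 m ✓

Q ≈ 55.6 L/s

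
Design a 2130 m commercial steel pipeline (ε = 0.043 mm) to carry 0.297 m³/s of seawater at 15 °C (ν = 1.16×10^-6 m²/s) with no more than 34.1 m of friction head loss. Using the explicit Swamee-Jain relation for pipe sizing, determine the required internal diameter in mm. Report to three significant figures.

Swamee-Jain (Type III): D = 0.66·[ε^1.25·(LQ²/(gh_f))^4.75 + ν·Q^9.4·(L/(gh_f))^5.2]^0.04
LQ²/(gh_f) = 0.5617; L/(gh_f) = 6.367
Term 1 = ε^1.25·(…)^4.75 = 2.25×10^-7; Term 2 = ν·Q^9.4·(…)^5.2 = 1.95×10^-7
D = 0.66·(2.25×10^-7 + 1.95×10^-7)^0.04 = 0.3668 m = 367 mm
Check: V = 2.81 m/s, Re = 8.89×10^5, f = 0.01388, h_f = 32.5 m ≈ 34.1 m ✓

D ≈ 367 mm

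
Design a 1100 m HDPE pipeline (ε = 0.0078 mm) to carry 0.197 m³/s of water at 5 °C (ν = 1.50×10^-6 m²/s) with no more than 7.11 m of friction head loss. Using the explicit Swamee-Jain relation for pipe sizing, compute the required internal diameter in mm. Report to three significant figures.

Swamee-Jain (Type III): D = 0.66·[ε^1.25·(LQ²/(gh_f))^4.75 + ν·Q^9.4·(L/(gh_f))^5.2]^0.04
LQ²/(gh_f) = 0.6120; L/(gh_f) = 15.77
Term 1 = ε^1.25·(…)^4.75 = 4.00×10^-8; Term 2 = ν·Q^9.4·(…)^5.2 = 5.93×10^-7
D = 0.66·(4.00×10^-8 + 5.93×10^-7)^0.04 = 0.3729 m = 373 mm
Check: V = 1.80 m/s, Re = 4.48×10^5, f = 0.01366, h_f = 6.68 m ≈ 7.11 m ✓

D ≈ 373 mm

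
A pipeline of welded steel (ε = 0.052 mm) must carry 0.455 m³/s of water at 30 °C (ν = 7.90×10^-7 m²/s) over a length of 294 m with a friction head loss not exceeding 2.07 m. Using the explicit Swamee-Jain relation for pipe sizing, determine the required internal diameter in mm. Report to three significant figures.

Swamee-Jain (Type III): D = 0.66·[ε^1.25·(LQ²/(gh_f))^4.75 + ν·Q^9.4·(L/(gh_f))^5.2]^0.04
LQ²/(gh_f) = 2.997; L/(gh_f) = 14.48
Term 1 = ε^1.25·(…)^4.75 = 8.12×10^-4; Term 2 = ν·Q^9.4·(…)^5.2 = 5.23×10^-4
D = 0.66·(8.12×10^-4 + 5.23×10^-4)^0.04 = 0.5065 m = 506 mm
Check: V = 2.26 m/s, Re = 1.45×10^6, f = 0.01318, h_f = 1.99 m ≈ 2.07 m ✓

D ≈ 506 mm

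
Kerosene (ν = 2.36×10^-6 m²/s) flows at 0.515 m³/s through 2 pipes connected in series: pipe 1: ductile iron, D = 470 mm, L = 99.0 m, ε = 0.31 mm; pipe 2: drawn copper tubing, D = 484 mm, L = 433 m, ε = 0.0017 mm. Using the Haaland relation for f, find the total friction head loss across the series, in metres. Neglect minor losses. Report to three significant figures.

H ≈ 6.31 m

Pipe 1: V = 2.968 m/s, Re = 5.91×10^5, ε/D = 6.60×10^-4, f = 0.01842, h_1 = f(L/D)V²/2g = 1.742 m
Pipe 2: V = 2.799 m/s, Re = 5.74×10^5, ε/D = 3.51×10^-6, f = 0.01279, h_2 = f(L/D)V²/2g = 4.569 m
Series → Q common, losses add: H = Σh = 6.311 m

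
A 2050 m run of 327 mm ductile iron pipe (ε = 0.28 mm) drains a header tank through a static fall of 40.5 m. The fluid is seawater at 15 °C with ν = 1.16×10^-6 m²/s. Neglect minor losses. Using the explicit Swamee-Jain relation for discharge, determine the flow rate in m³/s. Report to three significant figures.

Q ≈ 0.215 m³/s

Swamee-Jain (Type II): Q = -0.965·√(gD⁵h_f/L)·ln[ε/(3.7D) + √(3.17ν²L/(gD³h_f))]
√(gD⁵h_f/L) = √(9.81·0.327⁵·40.5/2050) = 0.02692
ε/(3.7D) = 2.31×10^-4; √(3.17ν²L/(gD³h_f)) = 2.51×10^-5
Q = -0.965·0.02692·ln(2.565×10^-4) = 0.2148 m³/s
Check: V = 2.56 m/s, Re = 7.21×10^5, f = 0.01949, h_f = 40.7 m ≈ 40.5 m ✓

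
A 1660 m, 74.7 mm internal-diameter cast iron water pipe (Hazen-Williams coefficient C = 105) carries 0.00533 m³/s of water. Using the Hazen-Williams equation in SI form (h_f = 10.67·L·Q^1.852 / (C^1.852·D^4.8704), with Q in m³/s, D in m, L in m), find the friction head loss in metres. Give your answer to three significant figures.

h_f ≈ 60.6 m

h_f = 10.67·1660·0.00533^1.852 / (105^1.852·0.0747^4.8704) = 60.58 m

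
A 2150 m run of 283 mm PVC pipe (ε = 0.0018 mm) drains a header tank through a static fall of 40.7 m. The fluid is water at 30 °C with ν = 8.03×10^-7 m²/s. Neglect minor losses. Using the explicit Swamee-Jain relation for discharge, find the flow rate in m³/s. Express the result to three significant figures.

Swamee-Jain (Type II): Q = -0.965·√(gD⁵h_f/L)·ln[ε/(3.7D) + √(3.17ν²L/(gD³h_f))]
√(gD⁵h_f/L) = √(9.81·0.283⁵·40.7/2150) = 0.01836
ε/(3.7D) = 1.72×10^-6; √(3.17ν²L/(gD³h_f)) = 2.20×10^-5
Q = -0.965·0.01836·ln(2.376×10^-5) = 0.1887 m³/s
Check: V = 3.00 m/s, Re = 1.06×10^6, f = 0.01166, h_f = 40.6 m ≈ 40.7 m ✓

Q ≈ 0.189 m³/s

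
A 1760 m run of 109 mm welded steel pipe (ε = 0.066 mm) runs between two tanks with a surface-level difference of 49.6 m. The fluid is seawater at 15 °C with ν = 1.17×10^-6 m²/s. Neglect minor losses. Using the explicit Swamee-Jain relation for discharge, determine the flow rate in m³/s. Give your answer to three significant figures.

Swamee-Jain (Type II): Q = -0.965·√(gD⁵h_f/L)·ln[ε/(3.7D) + √(3.17ν²L/(gD³h_f))]
√(gD⁵h_f/L) = √(9.81·0.109⁵·49.6/1760) = 0.002062
ε/(3.7D) = 1.64×10^-4; √(3.17ν²L/(gD³h_f)) = 1.10×10^-4
Q = -0.965·0.002062·ln(2.737×10^-4) = 0.01633 m³/s
Check: V = 1.75 m/s, Re = 1.63×10^5, f = 0.01982, h_f = 49.9 m ≈ 49.6 m ✓

Q ≈ 0.0163 m³/s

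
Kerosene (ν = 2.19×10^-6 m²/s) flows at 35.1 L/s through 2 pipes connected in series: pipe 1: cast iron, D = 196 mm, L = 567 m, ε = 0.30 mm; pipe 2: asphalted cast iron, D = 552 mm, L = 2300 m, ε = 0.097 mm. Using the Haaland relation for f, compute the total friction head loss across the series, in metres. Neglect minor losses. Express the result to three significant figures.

H ≈ 4.81 m

Pipe 1: V = 1.163 m/s, Re = 1.04×10^5, ε/D = 0.00153, f = 0.02360, h_1 = f(L/D)V²/2g = 4.709 m
Pipe 2: V = 0.1467 m/s, Re = 3.70×10^4, ε/D = 1.76×10^-4, f = 0.02262, h_2 = f(L/D)V²/2g = 0.1034 m
Series → Q common, losses add: H = Σh = 4.812 m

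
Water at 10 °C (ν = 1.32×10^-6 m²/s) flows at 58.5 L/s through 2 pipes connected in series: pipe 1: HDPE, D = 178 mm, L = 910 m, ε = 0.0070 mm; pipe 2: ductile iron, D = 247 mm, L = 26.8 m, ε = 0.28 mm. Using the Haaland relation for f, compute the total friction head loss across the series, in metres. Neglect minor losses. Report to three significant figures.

H ≈ 21.1 m

Pipe 1: V = 2.351 m/s, Re = 3.17×10^5, ε/D = 3.93×10^-5, f = 0.01455, h_1 = f(L/D)V²/2g = 20.95 m
Pipe 2: V = 1.221 m/s, Re = 2.28×10^5, ε/D = 0.00113, f = 0.02130, h_2 = f(L/D)V²/2g = 0.1756 m
Series → Q common, losses add: H = Σh = 21.13 m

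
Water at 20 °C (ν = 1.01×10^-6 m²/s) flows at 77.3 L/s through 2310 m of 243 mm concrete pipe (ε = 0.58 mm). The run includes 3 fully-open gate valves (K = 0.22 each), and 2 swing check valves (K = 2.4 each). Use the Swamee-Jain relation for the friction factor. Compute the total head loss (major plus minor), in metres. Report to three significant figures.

V = 4Q/(πD²) = 1.667 m/s; V²/2g = 0.1416 m
Re = 4.01×10^5, ε/D = 0.00239 → f = 0.02509 (Swamee-Jain)
Major: h_f = f(L/D)·V²/2g = 0.02509·9506·0.1416 = 33.77 m
Minor: ΣK = 5.46; h_m = ΣK·V²/2g = 0.7731 m
Total H_L = 33.77 + 0.7731 = 34.54 m

H_L ≈ 34.5 m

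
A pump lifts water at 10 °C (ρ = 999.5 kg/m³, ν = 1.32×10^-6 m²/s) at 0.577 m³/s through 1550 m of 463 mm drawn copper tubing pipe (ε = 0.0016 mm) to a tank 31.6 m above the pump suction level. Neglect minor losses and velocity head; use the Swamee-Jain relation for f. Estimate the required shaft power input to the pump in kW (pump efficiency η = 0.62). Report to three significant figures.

P_shaft ≈ 496 kW

V = 4Q/(πD²) = 3.427 m/s; Re = 1.20×10^6; ε/D = 3.46×10^-6; f = 0.01135
h_f = f(L/D)V²/2g = 22.75 m
Total head H = z + h_f = 31.6 + 22.75 = 54.35 m
P_hyd = ρgQH = 999.5·9.81·0.577·54.35 = 307.5 kW
P_shaft = P_hyd/η = 307.5/0.62 = 496.0 kW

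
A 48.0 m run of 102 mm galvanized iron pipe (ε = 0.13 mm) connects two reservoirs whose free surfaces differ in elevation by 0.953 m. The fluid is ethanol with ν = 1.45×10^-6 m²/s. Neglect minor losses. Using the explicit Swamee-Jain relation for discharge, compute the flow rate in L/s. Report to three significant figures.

Q ≈ 10.7 L/s

Swamee-Jain (Type II): Q = -0.965·√(gD⁵h_f/L)·ln[ε/(3.7D) + √(3.17ν²L/(gD³h_f))]
√(gD⁵h_f/L) = √(9.81·0.102⁵·0.953/48.0) = 0.001466
ε/(3.7D) = 3.44×10^-4; √(3.17ν²L/(gD³h_f)) = 1.80×10^-4
Q = -0.965·0.001466·ln(5.240×10^-4) = 0.01069 m³/s
Check: V = 1.31 m/s, Re = 9.20×10^4, f = 0.02342, h_f = 0.961 m ≈ 0.953 m ✓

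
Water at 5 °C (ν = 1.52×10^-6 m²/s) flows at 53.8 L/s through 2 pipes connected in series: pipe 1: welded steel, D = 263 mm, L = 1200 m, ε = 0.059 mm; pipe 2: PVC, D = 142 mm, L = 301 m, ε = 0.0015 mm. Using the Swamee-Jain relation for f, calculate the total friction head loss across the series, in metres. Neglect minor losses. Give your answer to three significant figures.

Pipe 1: V = 0.9903 m/s, Re = 1.71×10^5, ε/D = 2.24×10^-4, f = 0.01765, h_1 = f(L/D)V²/2g = 4.026 m
Pipe 2: V = 3.397 m/s, Re = 3.17×10^5, ε/D = 1.06×10^-5, f = 0.01435, h_2 = f(L/D)V²/2g = 17.89 m
Series → Q common, losses add: H = Σh = 21.92 m

H ≈ 21.9 m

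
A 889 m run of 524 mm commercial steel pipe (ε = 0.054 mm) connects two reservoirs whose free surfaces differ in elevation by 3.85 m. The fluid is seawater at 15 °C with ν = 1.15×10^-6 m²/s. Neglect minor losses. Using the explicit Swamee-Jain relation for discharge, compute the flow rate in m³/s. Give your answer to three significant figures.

Q ≈ 0.388 m³/s

Swamee-Jain (Type II): Q = -0.965·√(gD⁵h_f/L)·ln[ε/(3.7D) + √(3.17ν²L/(gD³h_f))]
√(gD⁵h_f/L) = √(9.81·0.524⁵·3.85/889) = 0.04097
ε/(3.7D) = 2.79×10^-5; √(3.17ν²L/(gD³h_f)) = 2.62×10^-5
Q = -0.965·0.04097·ln(5.404×10^-5) = 0.3885 m³/s
Check: V = 1.80 m/s, Re = 8.21×10^5, f = 0.01379, h_f = 3.87 m ≈ 3.85 m ✓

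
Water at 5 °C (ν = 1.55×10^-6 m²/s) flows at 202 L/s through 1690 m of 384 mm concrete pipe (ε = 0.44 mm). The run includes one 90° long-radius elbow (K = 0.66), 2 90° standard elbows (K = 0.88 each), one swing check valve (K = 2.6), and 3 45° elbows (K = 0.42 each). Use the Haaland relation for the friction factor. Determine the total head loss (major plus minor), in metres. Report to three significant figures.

V = 4Q/(πD²) = 1.744 m/s; V²/2g = 0.1551 m
Re = 4.32×10^5, ε/D = 0.00115 → f = 0.02089 (Haaland)
Major: h_f = f(L/D)·V²/2g = 0.02089·4401·0.1551 = 14.26 m
Minor: ΣK = 6.28; h_m = ΣK·V²/2g = 0.9738 m
Total H_L = 14.26 + 0.9738 = 15.23 m

H_L ≈ 15.2 m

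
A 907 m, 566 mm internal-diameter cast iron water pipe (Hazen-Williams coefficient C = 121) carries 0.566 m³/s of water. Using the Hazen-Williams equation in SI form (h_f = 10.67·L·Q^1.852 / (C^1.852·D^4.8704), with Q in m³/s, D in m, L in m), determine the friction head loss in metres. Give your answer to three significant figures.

h_f ≈ 7.49 m

h_f = 10.67·907·0.566^1.852 / (121^1.852·0.566^4.8704) = 7.491 m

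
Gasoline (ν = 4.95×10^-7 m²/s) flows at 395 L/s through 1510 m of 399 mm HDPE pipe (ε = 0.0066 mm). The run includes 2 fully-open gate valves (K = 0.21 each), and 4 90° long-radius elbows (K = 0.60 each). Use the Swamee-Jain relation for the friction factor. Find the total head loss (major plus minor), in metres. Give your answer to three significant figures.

V = 4Q/(πD²) = 3.159 m/s; V²/2g = 0.5087 m
Re = 2.55×10^6, ε/D = 1.65×10^-5 → f = 0.01065 (Swamee-Jain)
Major: h_f = f(L/D)·V²/2g = 0.01065·3784·0.5087 = 20.51 m
Minor: ΣK = 2.82; h_m = ΣK·V²/2g = 1.434 m
Total H_L = 20.51 + 1.434 = 21.94 m

H_L ≈ 21.9 m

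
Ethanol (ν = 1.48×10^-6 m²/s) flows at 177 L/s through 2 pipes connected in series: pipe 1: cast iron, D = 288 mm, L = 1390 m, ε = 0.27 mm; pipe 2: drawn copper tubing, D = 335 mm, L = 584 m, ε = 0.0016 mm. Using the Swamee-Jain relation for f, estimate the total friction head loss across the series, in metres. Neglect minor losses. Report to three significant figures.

Pipe 1: V = 2.717 m/s, Re = 5.29×10^5, ε/D = 9.38×10^-4, f = 0.02004, h_1 = f(L/D)V²/2g = 36.40 m
Pipe 2: V = 2.008 m/s, Re = 4.55×10^5, ε/D = 4.78×10^-6, f = 0.01339, h_2 = f(L/D)V²/2g = 4.798 m
Series → Q common, losses add: H = Σh = 41.20 m

H ≈ 41.2 m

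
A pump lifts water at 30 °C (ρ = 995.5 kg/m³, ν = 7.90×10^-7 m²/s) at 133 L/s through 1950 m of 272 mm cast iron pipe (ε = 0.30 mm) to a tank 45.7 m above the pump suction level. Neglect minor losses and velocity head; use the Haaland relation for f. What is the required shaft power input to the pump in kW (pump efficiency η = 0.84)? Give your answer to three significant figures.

V = 4Q/(πD²) = 2.289 m/s; Re = 7.88×10^5; ε/D = 0.00110; f = 0.02047
h_f = f(L/D)V²/2g = 39.18 m
Total head H = z + h_f = 45.7 + 39.18 = 84.88 m
P_hyd = ρgQH = 995.5·9.81·0.133·84.88 = 110.2 kW
P_shaft = P_hyd/η = 110.2/0.84 = 131.2 kW

P_shaft ≈ 131 kW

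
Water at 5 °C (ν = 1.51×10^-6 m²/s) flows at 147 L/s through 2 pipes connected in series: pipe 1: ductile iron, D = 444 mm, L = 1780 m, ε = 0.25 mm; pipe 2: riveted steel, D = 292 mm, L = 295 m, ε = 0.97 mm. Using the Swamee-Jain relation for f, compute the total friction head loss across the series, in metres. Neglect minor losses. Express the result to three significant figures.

H ≈ 10.2 m

Pipe 1: V = 0.9494 m/s, Re = 2.79×10^5, ε/D = 5.63×10^-4, f = 0.01877, h_1 = f(L/D)V²/2g = 3.458 m
Pipe 2: V = 2.195 m/s, Re = 4.24×10^5, ε/D = 0.00332, f = 0.02735, h_2 = f(L/D)V²/2g = 6.785 m
Series → Q common, losses add: H = Σh = 10.24 m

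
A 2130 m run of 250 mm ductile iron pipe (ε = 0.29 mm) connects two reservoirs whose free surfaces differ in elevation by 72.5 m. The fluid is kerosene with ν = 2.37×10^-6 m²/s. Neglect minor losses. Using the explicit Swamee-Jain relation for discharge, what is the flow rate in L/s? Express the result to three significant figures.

Swamee-Jain (Type II): Q = -0.965·√(gD⁵h_f/L)·ln[ε/(3.7D) + √(3.17ν²L/(gD³h_f))]
√(gD⁵h_f/L) = √(9.81·0.250⁵·72.5/2130) = 0.01806
ε/(3.7D) = 3.14×10^-4; √(3.17ν²L/(gD³h_f)) = 5.84×10^-5
Q = -0.965·0.01806·ln(3.719×10^-4) = 0.1376 m³/s
Check: V = 2.80 m/s, Re = 2.96×10^5, f = 0.02140, h_f = 73.0 m ≈ 72.5 m ✓

Q ≈ 138 L/s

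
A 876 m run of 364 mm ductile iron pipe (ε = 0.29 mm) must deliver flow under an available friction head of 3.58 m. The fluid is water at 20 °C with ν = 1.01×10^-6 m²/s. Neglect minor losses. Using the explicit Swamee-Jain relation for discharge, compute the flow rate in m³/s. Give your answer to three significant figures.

Swamee-Jain (Type II): Q = -0.965·√(gD⁵h_f/L)·ln[ε/(3.7D) + √(3.17ν²L/(gD³h_f))]
√(gD⁵h_f/L) = √(9.81·0.364⁵·3.58/876) = 0.01601
ε/(3.7D) = 2.15×10^-4; √(3.17ν²L/(gD³h_f)) = 4.09×10^-5
Q = -0.965·0.01601·ln(2.562×10^-4) = 0.1277 m³/s
Check: V = 1.23 m/s, Re = 4.42×10^5, f = 0.01950, h_f = 3.60 m ≈ 3.58 m ✓

Q ≈ 0.128 m³/s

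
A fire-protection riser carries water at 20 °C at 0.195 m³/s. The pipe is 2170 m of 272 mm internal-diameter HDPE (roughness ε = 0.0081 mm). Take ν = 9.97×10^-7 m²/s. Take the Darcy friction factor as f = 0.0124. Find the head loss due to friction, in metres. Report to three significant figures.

h_f ≈ 56.8 m

V = 4Q/(πD²) = 4·0.195/(π·0.272²) = 3.356 m/s
h_f = f(L/D)V²/(2g) = 0.01240·(2170/0.272)·3.356²/(2·9.81) = 56.78 m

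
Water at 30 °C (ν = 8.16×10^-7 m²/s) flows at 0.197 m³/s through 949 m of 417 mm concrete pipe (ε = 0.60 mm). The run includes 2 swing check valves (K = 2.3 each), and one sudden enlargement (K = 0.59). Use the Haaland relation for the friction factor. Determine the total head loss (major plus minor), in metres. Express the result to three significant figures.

V = 4Q/(πD²) = 1.442 m/s; V²/2g = 0.1060 m
Re = 7.37×10^5, ε/D = 0.00144 → f = 0.02182 (Haaland)
Major: h_f = f(L/D)·V²/2g = 0.02182·2276·0.1060 = 5.266 m
Minor: ΣK = 5.19; h_m = ΣK·V²/2g = 0.5504 m
Total H_L = 5.266 + 0.5504 = 5.816 m

H_L ≈ 5.82 m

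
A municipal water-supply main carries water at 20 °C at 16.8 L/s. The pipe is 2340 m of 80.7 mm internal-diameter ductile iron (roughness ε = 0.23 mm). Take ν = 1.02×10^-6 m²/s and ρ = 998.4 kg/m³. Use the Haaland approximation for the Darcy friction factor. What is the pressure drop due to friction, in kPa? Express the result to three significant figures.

V = 4Q/(πD²) = 4·0.0168/(π·0.0807²) = 3.285 m/s
Re = VD/ν = 3.285·0.0807/1.02×10^-6 = 2.60×10^5 → turbulent
ε/D = 0.23/80.7 = 0.00285
Haaland: f = 0.02633
h_f = f(L/D)V²/(2g) = 0.02633·(2340/0.0807)·3.285²/(2·9.81) = 419.7 m
Δp = ρg·h_f = 998.4·9.81·419.7 = 4111 kPa

Δp ≈ 4110 kPa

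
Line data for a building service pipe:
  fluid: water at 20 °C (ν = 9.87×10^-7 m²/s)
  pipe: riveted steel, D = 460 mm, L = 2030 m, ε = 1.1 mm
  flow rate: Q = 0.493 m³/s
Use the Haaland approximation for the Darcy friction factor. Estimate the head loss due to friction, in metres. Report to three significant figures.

V = 4Q/(πD²) = 4·0.493/(π·0.460²) = 2.966 m/s
Re = VD/ν = 2.966·0.460/9.87×10^-7 = 1.38×10^6 → turbulent
ε/D = 1.1/460 = 0.00239
Haaland: f = 0.02473
h_f = f(L/D)V²/(2g) = 0.02473·(2030/0.460)·2.966²/(2·9.81) = 48.94 m

h_f ≈ 48.9 m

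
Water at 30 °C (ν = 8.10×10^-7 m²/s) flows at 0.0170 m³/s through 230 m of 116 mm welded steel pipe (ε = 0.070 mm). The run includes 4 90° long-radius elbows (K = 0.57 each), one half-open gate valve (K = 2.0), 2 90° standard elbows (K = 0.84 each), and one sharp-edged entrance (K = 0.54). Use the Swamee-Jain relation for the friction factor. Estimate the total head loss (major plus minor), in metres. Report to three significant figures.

V = 4Q/(πD²) = 1.609 m/s; V²/2g = 0.1319 m
Re = 2.30×10^5, ε/D = 6.03×10^-4 → f = 0.01924 (Swamee-Jain)
Major: h_f = f(L/D)·V²/2g = 0.01924·1983·0.1319 = 5.032 m
Minor: ΣK = 6.50; h_m = ΣK·V²/2g = 0.8572 m
Total H_L = 5.032 + 0.8572 = 5.890 m

H_L ≈ 5.89 m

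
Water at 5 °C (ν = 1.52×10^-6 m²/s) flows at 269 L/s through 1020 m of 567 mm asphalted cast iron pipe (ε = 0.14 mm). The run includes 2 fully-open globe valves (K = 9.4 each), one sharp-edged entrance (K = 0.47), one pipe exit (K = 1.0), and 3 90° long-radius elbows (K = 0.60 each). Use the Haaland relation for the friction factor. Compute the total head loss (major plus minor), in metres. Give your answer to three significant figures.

V = 4Q/(πD²) = 1.065 m/s; V²/2g = 0.05785 m
Re = 3.97×10^5, ε/D = 2.47×10^-4 → f = 0.01600 (Haaland)
Major: h_f = f(L/D)·V²/2g = 0.01600·1799·0.05785 = 1.665 m
Minor: ΣK = 22.1; h_m = ΣK·V²/2g = 1.277 m
Total H_L = 1.665 + 1.277 = 2.942 m

H_L ≈ 2.94 m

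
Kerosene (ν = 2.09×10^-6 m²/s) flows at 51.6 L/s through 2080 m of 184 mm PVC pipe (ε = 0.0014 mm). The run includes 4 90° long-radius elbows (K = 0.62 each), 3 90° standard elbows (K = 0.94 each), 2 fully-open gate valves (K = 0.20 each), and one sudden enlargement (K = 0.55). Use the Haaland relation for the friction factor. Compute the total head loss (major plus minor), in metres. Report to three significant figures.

V = 4Q/(πD²) = 1.941 m/s; V²/2g = 0.1919 m
Re = 1.71×10^5, ε/D = 7.61×10^-6 → f = 0.01603 (Haaland)
Major: h_f = f(L/D)·V²/2g = 0.01603·11304·0.1919 = 34.77 m
Minor: ΣK = 6.25; h_m = ΣK·V²/2g = 1.200 m
Total H_L = 34.77 + 1.200 = 35.97 m

H_L ≈ 36.0 m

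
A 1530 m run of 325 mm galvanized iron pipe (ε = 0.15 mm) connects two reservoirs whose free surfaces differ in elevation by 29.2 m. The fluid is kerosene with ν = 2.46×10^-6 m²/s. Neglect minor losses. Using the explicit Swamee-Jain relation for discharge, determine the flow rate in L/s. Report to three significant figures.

Swamee-Jain (Type II): Q = -0.965·√(gD⁵h_f/L)·ln[ε/(3.7D) + √(3.17ν²L/(gD³h_f))]
√(gD⁵h_f/L) = √(9.81·0.325⁵·29.2/1530) = 0.02605
ε/(3.7D) = 1.25×10^-4; √(3.17ν²L/(gD³h_f)) = 5.46×10^-5
Q = -0.965·0.02605·ln(1.794×10^-4) = 0.2169 m³/s
Check: V = 2.61 m/s, Re = 3.45×10^5, f = 0.01792, h_f = 29.4 m ≈ 29.2 m ✓

Q ≈ 217 L/s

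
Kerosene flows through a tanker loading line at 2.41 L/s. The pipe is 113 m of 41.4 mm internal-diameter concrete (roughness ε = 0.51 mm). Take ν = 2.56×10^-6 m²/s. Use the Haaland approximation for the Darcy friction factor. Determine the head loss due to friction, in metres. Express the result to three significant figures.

h_f ≈ 18.9 m

V = 4Q/(πD²) = 4·0.00241/(π·0.0414²) = 1.790 m/s
Re = VD/ν = 1.790·0.0414/2.56×10^-6 = 2.90×10^4 → turbulent
ε/D = 0.51/41.4 = 0.0123
Haaland: f = 0.04248
h_f = f(L/D)V²/(2g) = 0.04248·(113/0.0414)·1.790²/(2·9.81) = 18.94 m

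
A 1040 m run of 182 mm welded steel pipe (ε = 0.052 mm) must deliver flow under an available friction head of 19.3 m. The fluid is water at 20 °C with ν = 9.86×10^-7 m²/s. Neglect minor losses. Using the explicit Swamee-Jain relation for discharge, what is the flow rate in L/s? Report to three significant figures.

Q ≈ 52.1 L/s

Swamee-Jain (Type II): Q = -0.965·√(gD⁵h_f/L)·ln[ε/(3.7D) + √(3.17ν²L/(gD³h_f))]
√(gD⁵h_f/L) = √(9.81·0.182⁵·19.3/1040) = 0.006029
ε/(3.7D) = 7.72×10^-5; √(3.17ν²L/(gD³h_f)) = 5.30×10^-5
Q = -0.965·0.006029·ln(1.302×10^-4) = 0.05205 m³/s
Check: V = 2.00 m/s, Re = 3.69×10^5, f = 0.01665, h_f = 19.4 m ≈ 19.3 m ✓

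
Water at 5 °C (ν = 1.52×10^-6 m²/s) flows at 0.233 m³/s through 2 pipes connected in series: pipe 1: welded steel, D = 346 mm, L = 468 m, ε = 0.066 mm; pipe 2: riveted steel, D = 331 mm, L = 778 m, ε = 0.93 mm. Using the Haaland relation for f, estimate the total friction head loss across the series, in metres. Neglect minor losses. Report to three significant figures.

Pipe 1: V = 2.478 m/s, Re = 5.64×10^5, ε/D = 1.91×10^-4, f = 0.01505, h_1 = f(L/D)V²/2g = 6.372 m
Pipe 2: V = 2.708 m/s, Re = 5.90×10^5, ε/D = 0.00281, f = 0.02596, h_2 = f(L/D)V²/2g = 22.80 m
Series → Q common, losses add: H = Σh = 29.17 m

H ≈ 29.2 m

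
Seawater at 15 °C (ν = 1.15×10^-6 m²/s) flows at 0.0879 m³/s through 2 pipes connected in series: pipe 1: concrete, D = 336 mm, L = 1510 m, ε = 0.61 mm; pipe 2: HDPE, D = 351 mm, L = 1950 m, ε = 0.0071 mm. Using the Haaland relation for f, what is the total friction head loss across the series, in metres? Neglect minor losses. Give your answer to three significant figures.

Pipe 1: V = 0.9913 m/s, Re = 2.90×10^5, ε/D = 0.00182, f = 0.02346, h_1 = f(L/D)V²/2g = 5.281 m
Pipe 2: V = 0.9084 m/s, Re = 2.77×10^5, ε/D = 2.02×10^-5, f = 0.01472, h_2 = f(L/D)V²/2g = 3.439 m
Series → Q common, losses add: H = Σh = 8.720 m

H ≈ 8.72 m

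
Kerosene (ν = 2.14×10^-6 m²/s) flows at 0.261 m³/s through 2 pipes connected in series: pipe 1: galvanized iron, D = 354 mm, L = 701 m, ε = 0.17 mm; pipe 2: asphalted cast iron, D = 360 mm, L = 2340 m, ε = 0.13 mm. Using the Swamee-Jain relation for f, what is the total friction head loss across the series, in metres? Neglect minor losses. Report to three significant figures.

H ≈ 49.6 m

Pipe 1: V = 2.652 m/s, Re = 4.39×10^5, ε/D = 4.80×10^-4, f = 0.01778, h_1 = f(L/D)V²/2g = 12.62 m
Pipe 2: V = 2.564 m/s, Re = 4.31×10^5, ε/D = 3.61×10^-4, f = 0.01700, h_2 = f(L/D)V²/2g = 37.03 m
Series → Q common, losses add: H = Σh = 49.65 m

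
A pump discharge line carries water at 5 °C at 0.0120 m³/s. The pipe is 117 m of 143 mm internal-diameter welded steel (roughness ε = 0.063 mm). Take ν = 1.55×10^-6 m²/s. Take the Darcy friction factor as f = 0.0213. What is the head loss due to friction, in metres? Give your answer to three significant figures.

h_f ≈ 0.496 m

V = 4Q/(πD²) = 4·0.0120/(π·0.143²) = 0.7472 m/s
h_f = f(L/D)V²/(2g) = 0.02130·(117/0.143)·0.7472²/(2·9.81) = 0.4959 m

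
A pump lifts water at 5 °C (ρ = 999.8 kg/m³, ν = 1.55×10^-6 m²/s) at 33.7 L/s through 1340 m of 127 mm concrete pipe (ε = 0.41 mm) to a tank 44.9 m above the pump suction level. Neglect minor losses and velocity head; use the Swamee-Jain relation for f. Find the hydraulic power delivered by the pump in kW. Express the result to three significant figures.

P_hyd ≈ 49.4 kW

V = 4Q/(πD²) = 2.660 m/s; Re = 2.18×10^5; ε/D = 0.00323; f = 0.02747
h_f = f(L/D)V²/2g = 104.6 m
Total head H = z + h_f = 44.9 + 104.6 = 149.5 m
P_hyd = ρgQH = 999.8·9.81·0.0337·149.5 = 49.40 kW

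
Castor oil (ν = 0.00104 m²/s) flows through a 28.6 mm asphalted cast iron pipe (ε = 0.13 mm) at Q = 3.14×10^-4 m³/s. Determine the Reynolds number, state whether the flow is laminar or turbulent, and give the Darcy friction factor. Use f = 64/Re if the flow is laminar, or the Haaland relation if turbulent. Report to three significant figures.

Re ≈ 13.4; laminar; f = 64/Re ≈ 4.76

V = 4Q/(πD²) = 0.4888 m/s
Re = VD/ν = 0.4888·0.0286/0.00104 = 13.4
Re < 2300 → laminar → f = 64/Re = 4.761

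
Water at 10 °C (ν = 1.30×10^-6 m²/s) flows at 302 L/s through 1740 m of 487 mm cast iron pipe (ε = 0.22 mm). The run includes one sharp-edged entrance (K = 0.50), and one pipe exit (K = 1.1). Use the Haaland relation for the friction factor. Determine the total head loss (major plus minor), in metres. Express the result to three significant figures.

V = 4Q/(πD²) = 1.621 m/s; V²/2g = 0.1340 m
Re = 6.07×10^5, ε/D = 4.52×10^-4 → f = 0.01711 (Haaland)
Major: h_f = f(L/D)·V²/2g = 0.01711·3573·0.1340 = 8.192 m
Minor: ΣK = 1.60; h_m = ΣK·V²/2g = 0.2144 m
Total H_L = 8.192 + 0.2144 = 8.407 m

H_L ≈ 8.41 m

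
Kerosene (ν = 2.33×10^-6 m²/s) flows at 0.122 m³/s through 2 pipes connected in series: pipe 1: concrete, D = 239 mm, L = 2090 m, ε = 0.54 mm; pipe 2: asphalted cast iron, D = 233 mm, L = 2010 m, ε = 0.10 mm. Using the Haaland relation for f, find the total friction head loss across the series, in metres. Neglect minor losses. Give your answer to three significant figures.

Pipe 1: V = 2.719 m/s, Re = 2.79×10^5, ε/D = 0.00226, f = 0.02477, h_1 = f(L/D)V²/2g = 81.65 m
Pipe 2: V = 2.861 m/s, Re = 2.86×10^5, ε/D = 4.29×10^-4, f = 0.01771, h_2 = f(L/D)V²/2g = 63.76 m
Series → Q common, losses add: H = Σh = 145.4 m

H ≈ 145 m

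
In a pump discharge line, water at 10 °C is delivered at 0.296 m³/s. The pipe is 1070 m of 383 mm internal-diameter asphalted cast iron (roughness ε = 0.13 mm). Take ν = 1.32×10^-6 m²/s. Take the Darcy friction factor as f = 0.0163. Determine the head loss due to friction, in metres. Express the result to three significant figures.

V = 4Q/(πD²) = 4·0.296/(π·0.383²) = 2.569 m/s
h_f = f(L/D)V²/(2g) = 0.01630·(1070/0.383)·2.569²/(2·9.81) = 15.32 m

h_f ≈ 15.3 m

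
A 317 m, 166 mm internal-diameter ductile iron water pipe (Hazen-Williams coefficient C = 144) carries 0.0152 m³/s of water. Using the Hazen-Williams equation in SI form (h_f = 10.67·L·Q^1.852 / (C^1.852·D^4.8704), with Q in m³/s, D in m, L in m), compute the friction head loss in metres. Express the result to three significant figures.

h_f = 10.67·317·0.0152^1.852 / (144^1.852·0.166^4.8704) = 0.9185 m

h_f ≈ 0.919 m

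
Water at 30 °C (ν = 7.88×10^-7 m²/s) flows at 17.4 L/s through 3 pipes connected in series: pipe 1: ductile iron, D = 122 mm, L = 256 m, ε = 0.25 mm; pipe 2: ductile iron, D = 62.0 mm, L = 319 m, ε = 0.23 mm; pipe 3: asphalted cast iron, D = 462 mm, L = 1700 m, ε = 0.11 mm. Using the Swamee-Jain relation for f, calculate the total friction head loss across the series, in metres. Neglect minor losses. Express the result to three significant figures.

Pipe 1: V = 1.488 m/s, Re = 2.30×10^5, ε/D = 0.00205, f = 0.02450, h_1 = f(L/D)V²/2g = 5.806 m
Pipe 2: V = 5.763 m/s, Re = 4.53×10^5, ε/D = 0.00371, f = 0.02817, h_2 = f(L/D)V²/2g = 245.4 m
Pipe 3: V = 0.1038 m/s, Re = 6.09×10^4, ε/D = 2.38×10^-4, f = 0.02090, h_3 = f(L/D)V²/2g = 0.04224 m
Series → Q common, losses add: H = Σh = 251.2 m

H ≈ 251 m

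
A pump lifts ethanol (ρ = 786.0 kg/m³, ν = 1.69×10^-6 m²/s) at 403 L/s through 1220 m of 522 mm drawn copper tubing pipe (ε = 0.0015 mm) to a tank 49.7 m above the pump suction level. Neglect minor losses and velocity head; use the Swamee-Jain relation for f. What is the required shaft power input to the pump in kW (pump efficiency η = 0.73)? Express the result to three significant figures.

V = 4Q/(πD²) = 1.883 m/s; Re = 5.82×10^5; ε/D = 2.87×10^-6; f = 0.01279
h_f = f(L/D)V²/2g = 5.405 m
Total head H = z + h_f = 49.7 + 5.405 = 55.10 m
P_hyd = ρgQH = 786.0·9.81·0.403·55.10 = 171.2 kW
P_shaft = P_hyd/η = 171.2/0.73 = 234.6 kW

P_shaft ≈ 235 kW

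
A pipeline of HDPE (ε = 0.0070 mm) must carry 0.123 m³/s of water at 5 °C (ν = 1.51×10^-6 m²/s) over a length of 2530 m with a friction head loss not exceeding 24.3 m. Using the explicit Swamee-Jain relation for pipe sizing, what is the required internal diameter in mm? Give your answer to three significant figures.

Swamee-Jain (Type III): D = 0.66·[ε^1.25·(LQ²/(gh_f))^4.75 + ν·Q^9.4·(L/(gh_f))^5.2]^0.04
LQ²/(gh_f) = 0.1606; L/(gh_f) = 10.61
Term 1 = ε^1.25·(…)^4.75 = 6.07×10^-11; Term 2 = ν·Q^9.4·(…)^5.2 = 9.09×10^-10
D = 0.66·(6.07×10^-11 + 9.09×10^-10)^0.04 = 0.2877 m = 288 mm
Check: V = 1.89 m/s, Re = 3.60×10^5, f = 0.01421, h_f = 22.8 m ≈ 24.3 m ✓

D ≈ 288 mm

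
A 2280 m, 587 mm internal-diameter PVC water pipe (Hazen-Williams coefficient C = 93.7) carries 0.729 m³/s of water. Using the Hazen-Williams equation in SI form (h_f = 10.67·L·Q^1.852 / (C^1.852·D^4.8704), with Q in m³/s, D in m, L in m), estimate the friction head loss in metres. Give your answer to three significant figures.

h_f ≈ 40.5 m

h_f = 10.67·2280·0.729^1.852 / (93.7^1.852·0.587^4.8704) = 40.46 m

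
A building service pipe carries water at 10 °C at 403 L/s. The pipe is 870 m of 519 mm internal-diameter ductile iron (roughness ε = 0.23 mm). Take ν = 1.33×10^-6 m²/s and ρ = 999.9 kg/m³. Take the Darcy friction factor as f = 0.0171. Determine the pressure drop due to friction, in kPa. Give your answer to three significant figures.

V = 4Q/(πD²) = 4·0.403/(π·0.519²) = 1.905 m/s
h_f = f(L/D)V²/(2g) = 0.01710·(870/0.519)·1.905²/(2·9.81) = 5.302 m
Δp = ρg·h_f = 999.9·9.81·5.302 = 52.00 kPa

Δp ≈ 52.0 kPa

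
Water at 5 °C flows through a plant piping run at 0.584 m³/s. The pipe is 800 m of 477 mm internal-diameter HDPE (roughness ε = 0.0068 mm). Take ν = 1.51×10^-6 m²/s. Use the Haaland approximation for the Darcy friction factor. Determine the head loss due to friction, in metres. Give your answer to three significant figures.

V = 4Q/(πD²) = 4·0.584/(π·0.477²) = 3.268 m/s
Re = VD/ν = 3.268·0.477/1.51×10^-6 = 1.03×10^6 → turbulent
ε/D = 0.0068/477 = 1.43×10^-5
Haaland: f = 0.01179
h_f = f(L/D)V²/(2g) = 0.01179·(800/0.477)·3.268²/(2·9.81) = 10.77 m

h_f ≈ 10.8 m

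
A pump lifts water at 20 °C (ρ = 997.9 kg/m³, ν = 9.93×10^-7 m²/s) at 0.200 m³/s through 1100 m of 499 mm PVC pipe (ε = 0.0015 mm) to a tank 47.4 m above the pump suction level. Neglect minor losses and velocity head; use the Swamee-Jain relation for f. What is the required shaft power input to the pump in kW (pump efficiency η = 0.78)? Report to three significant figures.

V = 4Q/(πD²) = 1.023 m/s; Re = 5.14×10^5; ε/D = 3.01×10^-6; f = 0.01308
h_f = f(L/D)V²/2g = 1.537 m
Total head H = z + h_f = 47.4 + 1.537 = 48.94 m
P_hyd = ρgQH = 997.9·9.81·0.200·48.94 = 95.81 kW
P_shaft = P_hyd/η = 95.81/0.78 = 122.8 kW

P_shaft ≈ 123 kW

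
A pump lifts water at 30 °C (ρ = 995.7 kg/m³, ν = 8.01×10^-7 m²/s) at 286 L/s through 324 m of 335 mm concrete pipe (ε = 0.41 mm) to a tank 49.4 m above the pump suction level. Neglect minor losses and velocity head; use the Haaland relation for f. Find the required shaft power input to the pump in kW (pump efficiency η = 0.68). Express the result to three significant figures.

V = 4Q/(πD²) = 3.245 m/s; Re = 1.36×10^6; ε/D = 0.00122; f = 0.02085
h_f = f(L/D)V²/2g = 10.82 m
Total head H = z + h_f = 49.4 + 10.82 = 60.22 m
P_hyd = ρgQH = 995.7·9.81·0.286·60.22 = 168.2 kW
P_shaft = P_hyd/η = 168.2/0.68 = 247.4 kW

P_shaft ≈ 247 kW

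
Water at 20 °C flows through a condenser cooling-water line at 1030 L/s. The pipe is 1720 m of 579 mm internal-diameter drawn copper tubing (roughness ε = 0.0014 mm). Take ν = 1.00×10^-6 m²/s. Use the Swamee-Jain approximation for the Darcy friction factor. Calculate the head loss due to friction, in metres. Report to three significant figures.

V = 4Q/(πD²) = 4·1.03/(π·0.579²) = 3.912 m/s
Re = VD/ν = 3.912·0.579/1.00×10^-6 = 2.27×10^6 → turbulent
ε/D = 0.0014/579 = 2.42×10^-6
Swamee-Jain: f = 0.01026
h_f = f(L/D)V²/(2g) = 0.01026·(1720/0.579)·3.912²/(2·9.81) = 23.78 m

h_f ≈ 23.8 m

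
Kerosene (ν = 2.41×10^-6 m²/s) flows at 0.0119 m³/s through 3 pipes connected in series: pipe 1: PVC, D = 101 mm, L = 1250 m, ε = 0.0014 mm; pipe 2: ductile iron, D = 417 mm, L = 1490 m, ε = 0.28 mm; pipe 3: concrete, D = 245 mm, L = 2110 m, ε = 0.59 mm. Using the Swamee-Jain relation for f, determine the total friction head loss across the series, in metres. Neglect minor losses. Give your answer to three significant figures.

Pipe 1: V = 1.485 m/s, Re = 6.22×10^4, ε/D = 1.39×10^-5, f = 0.01984, h_1 = f(L/D)V²/2g = 27.61 m
Pipe 2: V = 0.08713 m/s, Re = 1.51×10^4, ε/D = 6.71×10^-4, f = 0.02914, h_2 = f(L/D)V²/2g = 0.04030 m
Pipe 3: V = 0.2524 m/s, Re = 2.57×10^4, ε/D = 0.00241, f = 0.02979, h_3 = f(L/D)V²/2g = 0.8332 m
Series → Q common, losses add: H = Σh = 28.48 m

H ≈ 28.5 m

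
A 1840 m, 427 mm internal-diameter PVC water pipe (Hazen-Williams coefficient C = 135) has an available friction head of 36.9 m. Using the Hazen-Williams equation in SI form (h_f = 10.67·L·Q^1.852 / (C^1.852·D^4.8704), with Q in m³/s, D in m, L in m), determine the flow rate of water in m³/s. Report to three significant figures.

Q ≈ 0.486 m³/s

Rearranging: Q = [h_f·C^1.852·D^4.8704 / (10.67·L)]^(1/1.852)
Q = [36.9·135^1.852·0.427^4.8704 / (10.67·1840)]^0.540 = 0.4859 m³/s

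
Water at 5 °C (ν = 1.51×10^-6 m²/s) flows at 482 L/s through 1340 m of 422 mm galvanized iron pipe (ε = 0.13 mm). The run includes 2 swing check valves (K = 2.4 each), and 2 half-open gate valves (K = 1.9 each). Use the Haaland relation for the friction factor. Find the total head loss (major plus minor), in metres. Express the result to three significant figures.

H_L ≈ 35.4 m

V = 4Q/(πD²) = 3.446 m/s; V²/2g = 0.6053 m
Re = 9.63×10^5, ε/D = 3.08×10^-4 → f = 0.01570 (Haaland)
Major: h_f = f(L/D)·V²/2g = 0.01570·3175·0.6053 = 30.17 m
Minor: ΣK = 8.60; h_m = ΣK·V²/2g = 5.206 m
Total H_L = 30.17 + 5.206 = 35.38 m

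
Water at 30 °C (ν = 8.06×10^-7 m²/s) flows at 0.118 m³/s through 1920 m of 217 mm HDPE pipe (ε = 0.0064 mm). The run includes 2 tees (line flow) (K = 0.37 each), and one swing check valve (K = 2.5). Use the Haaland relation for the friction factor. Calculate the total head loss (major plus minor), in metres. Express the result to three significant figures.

H_L ≈ 58.6 m

V = 4Q/(πD²) = 3.191 m/s; V²/2g = 0.5189 m
Re = 8.59×10^5, ε/D = 2.95×10^-5 → f = 0.01239 (Haaland)
Major: h_f = f(L/D)·V²/2g = 0.01239·8848·0.5189 = 56.89 m
Minor: ΣK = 3.24; h_m = ΣK·V²/2g = 1.681 m
Total H_L = 56.89 + 1.681 = 58.58 m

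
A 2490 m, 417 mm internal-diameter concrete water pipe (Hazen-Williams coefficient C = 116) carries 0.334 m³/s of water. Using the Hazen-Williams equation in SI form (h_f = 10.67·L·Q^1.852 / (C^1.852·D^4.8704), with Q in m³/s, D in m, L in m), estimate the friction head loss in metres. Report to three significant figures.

h_f ≈ 37.1 m

h_f = 10.67·2490·0.334^1.852 / (116^1.852·0.417^4.8704) = 37.07 m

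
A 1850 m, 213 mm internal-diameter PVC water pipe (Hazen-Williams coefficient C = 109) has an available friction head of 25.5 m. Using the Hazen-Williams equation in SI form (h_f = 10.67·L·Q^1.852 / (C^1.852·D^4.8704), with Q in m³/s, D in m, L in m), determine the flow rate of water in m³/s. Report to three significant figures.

Q ≈ 0.0514 m³/s

Rearranging: Q = [h_f·C^1.852·D^4.8704 / (10.67·L)]^(1/1.852)
Q = [25.5·109^1.852·0.213^4.8704 / (10.67·1850)]^0.540 = 0.05145 m³/s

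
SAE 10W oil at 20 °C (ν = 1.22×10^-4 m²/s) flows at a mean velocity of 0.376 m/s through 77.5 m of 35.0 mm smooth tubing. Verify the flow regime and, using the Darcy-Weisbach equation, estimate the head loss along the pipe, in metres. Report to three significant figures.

Re = VD/ν = 0.376·0.03500/1.22×10^-4 = 108 → laminar (Re < 2300)
f = 64/Re = 0.5933
h_f = f(L/D)V²/(2g) = 0.5933·(77.5/0.03500)·0.376²/(2·9.81) = 9.467 m

h_f ≈ 9.47 m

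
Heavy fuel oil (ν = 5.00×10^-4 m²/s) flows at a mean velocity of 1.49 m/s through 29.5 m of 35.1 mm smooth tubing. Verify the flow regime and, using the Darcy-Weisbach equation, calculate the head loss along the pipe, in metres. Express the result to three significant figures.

h_f ≈ 58.2 m

Re = VD/ν = 1.49·0.03510/5.00×10^-4 = 105 → laminar (Re < 2300)
f = 64/Re = 0.6119
h_f = f(L/D)V²/(2g) = 0.6119·(29.5/0.03510)·1.49²/(2·9.81) = 58.19 m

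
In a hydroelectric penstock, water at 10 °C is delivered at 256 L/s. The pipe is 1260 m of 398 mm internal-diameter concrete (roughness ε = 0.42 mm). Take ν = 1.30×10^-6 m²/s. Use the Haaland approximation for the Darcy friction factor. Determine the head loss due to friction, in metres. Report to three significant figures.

V = 4Q/(πD²) = 4·0.256/(π·0.398²) = 2.058 m/s
Re = VD/ν = 2.058·0.398/1.30×10^-6 = 6.30×10^5 → turbulent
ε/D = 0.42/398 = 0.00106
Haaland: f = 0.02034
h_f = f(L/D)V²/(2g) = 0.02034·(1260/0.398)·2.058²/(2·9.81) = 13.89 m

h_f ≈ 13.9 m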